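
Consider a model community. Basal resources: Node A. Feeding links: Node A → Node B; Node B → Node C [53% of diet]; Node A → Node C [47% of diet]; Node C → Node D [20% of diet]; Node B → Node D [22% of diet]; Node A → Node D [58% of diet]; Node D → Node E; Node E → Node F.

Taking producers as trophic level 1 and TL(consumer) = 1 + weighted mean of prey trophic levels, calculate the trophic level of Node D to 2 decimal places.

2.53

Node B: 1 + 1 = 2
Node C: 1 + (0.53×2 + 0.47×1) = 2.53
Node D: 1 + (0.2×2.53 + 0.22×2 + 0.58×1) = 2.526
Node E: 1 + 2.526 = 3.526
Node F: 1 + 3.526 = 4.526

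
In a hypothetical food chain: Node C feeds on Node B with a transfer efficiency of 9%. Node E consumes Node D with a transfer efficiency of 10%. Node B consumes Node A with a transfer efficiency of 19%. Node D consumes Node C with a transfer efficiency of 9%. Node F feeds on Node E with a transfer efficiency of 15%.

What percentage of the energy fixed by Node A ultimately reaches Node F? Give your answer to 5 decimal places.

Product of link efficiencies: 0.19 × 0.09 × 0.09 × 0.1 × 0.15 = 0.000023085
As a percentage: 0.000023085 × 100 = 0.00231%

0.00231%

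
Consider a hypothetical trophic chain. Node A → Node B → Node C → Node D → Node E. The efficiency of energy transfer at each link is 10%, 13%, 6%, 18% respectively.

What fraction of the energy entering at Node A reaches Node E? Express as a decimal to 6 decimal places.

0.000140

Product of link efficiencies: 0.1 × 0.13 × 0.06 × 0.18 = 0.0001404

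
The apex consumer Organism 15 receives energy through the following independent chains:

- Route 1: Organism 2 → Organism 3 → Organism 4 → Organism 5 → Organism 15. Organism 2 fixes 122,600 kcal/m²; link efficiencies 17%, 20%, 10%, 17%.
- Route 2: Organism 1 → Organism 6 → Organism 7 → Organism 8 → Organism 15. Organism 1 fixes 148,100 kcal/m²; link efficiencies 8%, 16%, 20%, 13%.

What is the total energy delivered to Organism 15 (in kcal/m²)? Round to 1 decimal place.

120.2 kcal/m²

Route 1: 122600 × 0.17 × 0.2 × 0.1 × 0.17 = 70.8628 kcal/m²
Route 2: 148100 × 0.08 × 0.16 × 0.2 × 0.13 = 49.28768 kcal/m²
Total at Organism 15: 70.8628 + 49.28768 = 120.15048 kcal/m²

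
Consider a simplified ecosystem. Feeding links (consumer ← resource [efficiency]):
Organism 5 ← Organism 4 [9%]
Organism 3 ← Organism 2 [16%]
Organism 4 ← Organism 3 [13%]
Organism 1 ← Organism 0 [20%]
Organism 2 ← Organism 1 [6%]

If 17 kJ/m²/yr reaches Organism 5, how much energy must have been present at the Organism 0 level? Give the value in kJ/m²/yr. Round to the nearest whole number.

756766 kJ/m²/yr

Cumulative transfer efficiency: 0.2 × 0.06 × 0.16 × 0.13 × 0.09 = 0.000022464
Organism 0 energy = 17 / 0.000022464 = 756766 kJ/m²/yr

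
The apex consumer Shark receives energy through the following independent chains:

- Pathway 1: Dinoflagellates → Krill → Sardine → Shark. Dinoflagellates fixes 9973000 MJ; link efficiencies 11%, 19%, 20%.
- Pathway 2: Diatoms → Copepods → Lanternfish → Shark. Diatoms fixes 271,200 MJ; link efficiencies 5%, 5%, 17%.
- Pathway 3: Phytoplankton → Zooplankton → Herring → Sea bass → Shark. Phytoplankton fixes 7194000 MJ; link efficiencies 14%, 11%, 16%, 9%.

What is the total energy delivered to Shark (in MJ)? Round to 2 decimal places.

43397.74 MJ

Pathway 1: 9973000 × 0.11 × 0.19 × 0.2 = 41687.14 MJ
Pathway 2: 271200 × 0.05 × 0.05 × 0.17 = 115.26 MJ
Pathway 3: 7194000 × 0.14 × 0.11 × 0.16 × 0.09 = 1595.34144 MJ
Total at Shark: 41687.14 + 115.26 + 1595.34144 = 43397.74144 MJ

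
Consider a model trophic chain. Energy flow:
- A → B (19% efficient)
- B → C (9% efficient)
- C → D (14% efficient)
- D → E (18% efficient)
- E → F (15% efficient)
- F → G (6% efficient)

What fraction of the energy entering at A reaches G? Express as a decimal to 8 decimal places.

Product of link efficiencies: 0.19 × 0.09 × 0.14 × 0.18 × 0.15 × 0.06 = 0.00000387828

0.00000388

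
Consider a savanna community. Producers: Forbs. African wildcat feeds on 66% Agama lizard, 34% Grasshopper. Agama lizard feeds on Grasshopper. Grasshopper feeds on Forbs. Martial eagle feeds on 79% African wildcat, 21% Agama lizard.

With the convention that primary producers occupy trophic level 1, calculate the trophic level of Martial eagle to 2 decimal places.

4.52

Grasshopper: 1 + 1 = 2
Agama lizard: 1 + 2 = 3
African wildcat: 1 + (0.66×3 + 0.34×2) = 3.66
Martial eagle: 1 + (0.79×3.66 + 0.21×3) = 4.5214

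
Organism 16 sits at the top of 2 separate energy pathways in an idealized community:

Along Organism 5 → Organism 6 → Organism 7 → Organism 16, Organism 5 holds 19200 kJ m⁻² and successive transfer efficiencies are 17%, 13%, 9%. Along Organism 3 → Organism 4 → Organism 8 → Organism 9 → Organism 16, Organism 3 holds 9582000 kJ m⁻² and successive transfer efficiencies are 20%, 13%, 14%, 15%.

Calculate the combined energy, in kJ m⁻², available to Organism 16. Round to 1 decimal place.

5270.0 kJ m⁻²

Via Organism 5: 19200 × 0.17 × 0.13 × 0.09 = 38.1888 kJ m⁻²
Via Organism 3: 9582000 × 0.2 × 0.13 × 0.14 × 0.15 = 5231.772 kJ m⁻²
Total at Organism 16: 38.1888 + 5231.772 = 5269.9608 kJ m⁻²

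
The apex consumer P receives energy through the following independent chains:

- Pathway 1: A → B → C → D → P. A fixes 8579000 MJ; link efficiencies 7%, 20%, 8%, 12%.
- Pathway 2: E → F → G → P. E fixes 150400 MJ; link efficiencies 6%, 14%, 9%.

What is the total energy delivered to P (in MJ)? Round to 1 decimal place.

Pathway 1: 8579000 × 0.07 × 0.2 × 0.08 × 0.12 = 1153.0176 MJ
Pathway 2: 150400 × 0.06 × 0.14 × 0.09 = 113.7024 MJ
Total at P: 1153.0176 + 113.7024 = 1266.72 MJ

1266.7 MJ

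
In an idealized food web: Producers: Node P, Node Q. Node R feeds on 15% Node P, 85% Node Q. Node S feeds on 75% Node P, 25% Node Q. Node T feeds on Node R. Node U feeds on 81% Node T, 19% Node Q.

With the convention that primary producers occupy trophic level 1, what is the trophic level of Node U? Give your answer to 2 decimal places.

3.62

Node R: 1 + (0.15×1 + 0.85×1) = 2
Node S: 1 + (0.75×1 + 0.25×1) = 2
Node T: 1 + 2 = 3
Node U: 1 + (0.81×3 + 0.19×1) = 3.62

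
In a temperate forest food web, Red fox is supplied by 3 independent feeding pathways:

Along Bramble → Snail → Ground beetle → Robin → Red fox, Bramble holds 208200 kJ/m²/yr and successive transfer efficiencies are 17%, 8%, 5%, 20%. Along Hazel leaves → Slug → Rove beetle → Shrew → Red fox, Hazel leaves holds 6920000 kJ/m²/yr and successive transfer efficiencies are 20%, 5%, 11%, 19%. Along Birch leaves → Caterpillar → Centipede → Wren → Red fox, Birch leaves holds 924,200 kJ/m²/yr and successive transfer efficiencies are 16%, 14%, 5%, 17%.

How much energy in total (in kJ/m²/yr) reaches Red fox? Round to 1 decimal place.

1650.6 kJ/m²/yr

Via Bramble: 208200 × 0.17 × 0.08 × 0.05 × 0.2 = 28.3152 kJ/m²/yr
Via Hazel leaves: 6920000 × 0.2 × 0.05 × 0.11 × 0.19 = 1446.28 kJ/m²/yr
Via Birch leaves: 924200 × 0.16 × 0.14 × 0.05 × 0.17 = 175.96768 kJ/m²/yr
Total at Red fox: 28.3152 + 1446.28 + 175.96768 = 1650.56288 kJ/m²/yr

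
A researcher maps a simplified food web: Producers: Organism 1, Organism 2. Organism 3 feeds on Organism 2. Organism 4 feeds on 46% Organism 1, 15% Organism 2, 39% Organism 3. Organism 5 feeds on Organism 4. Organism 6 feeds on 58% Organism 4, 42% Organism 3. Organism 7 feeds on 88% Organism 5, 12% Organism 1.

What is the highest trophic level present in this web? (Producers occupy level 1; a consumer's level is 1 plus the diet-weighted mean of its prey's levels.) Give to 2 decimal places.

4.10

Organism 3: 1 + 1 = 2
Organism 4: 1 + (0.46×1 + 0.15×1 + 0.39×2) = 2.39
Organism 5: 1 + 2.39 = 3.39
Organism 6: 1 + (0.58×2.39 + 0.42×2) = 3.2262
Organism 7: 1 + (0.88×3.39 + 0.12×1) = 4.1032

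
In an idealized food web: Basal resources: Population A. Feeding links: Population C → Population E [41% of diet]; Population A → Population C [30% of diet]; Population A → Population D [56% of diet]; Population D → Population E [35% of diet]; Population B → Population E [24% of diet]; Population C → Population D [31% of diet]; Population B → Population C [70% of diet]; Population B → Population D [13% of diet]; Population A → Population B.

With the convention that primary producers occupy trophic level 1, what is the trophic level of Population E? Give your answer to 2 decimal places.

3.52

Population B: 1 + 1 = 2
Population C: 1 + (0.7×2 + 0.3×1) = 2.7
Population D: 1 + (0.56×1 + 0.31×2.7 + 0.13×2) = 2.657
Population E: 1 + (0.35×2.657 + 0.41×2.7 + 0.24×2) = 3.51695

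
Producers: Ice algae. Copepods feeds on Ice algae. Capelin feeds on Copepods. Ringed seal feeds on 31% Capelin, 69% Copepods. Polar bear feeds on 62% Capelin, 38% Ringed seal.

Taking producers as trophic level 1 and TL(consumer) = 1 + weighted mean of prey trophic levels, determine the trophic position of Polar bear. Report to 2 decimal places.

4.12

Copepods: 1 + 1 = 2
Capelin: 1 + 2 = 3
Ringed seal: 1 + (0.31×3 + 0.69×2) = 3.31
Polar bear: 1 + (0.62×3 + 0.38×3.31) = 4.1178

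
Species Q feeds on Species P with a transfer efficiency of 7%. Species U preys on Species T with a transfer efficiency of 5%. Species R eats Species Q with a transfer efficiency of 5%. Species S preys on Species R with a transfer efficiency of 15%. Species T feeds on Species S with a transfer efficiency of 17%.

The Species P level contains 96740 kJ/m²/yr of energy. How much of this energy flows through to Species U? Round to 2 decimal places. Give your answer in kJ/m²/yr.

Species Q: 96740 × 0.07 = 6771.8 kJ/m²/yr
Species R: 6771.8 × 0.05 = 338.59 kJ/m²/yr
Species S: 338.59 × 0.15 = 50.7885 kJ/m²/yr
Species T: 50.7885 × 0.17 = 8.634045 kJ/m²/yr
Species U: 8.634045 × 0.05 = 0.43170225 kJ/m²/yr

0.43 kJ/m²/yr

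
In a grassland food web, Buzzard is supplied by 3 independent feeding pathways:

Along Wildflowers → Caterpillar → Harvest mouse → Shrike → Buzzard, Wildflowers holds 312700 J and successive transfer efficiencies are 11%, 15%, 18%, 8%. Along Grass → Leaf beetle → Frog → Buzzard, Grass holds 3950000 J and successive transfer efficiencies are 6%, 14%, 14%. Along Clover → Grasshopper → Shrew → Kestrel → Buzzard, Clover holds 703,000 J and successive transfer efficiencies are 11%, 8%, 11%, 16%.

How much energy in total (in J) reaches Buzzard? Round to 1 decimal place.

4828.4 J

Via Wildflowers: 312700 × 0.11 × 0.15 × 0.18 × 0.08 = 74.29752 J
Via Grass: 3950000 × 0.06 × 0.14 × 0.14 = 4645.2 J
Via Clover: 703000 × 0.11 × 0.08 × 0.11 × 0.16 = 108.88064 J
Total at Buzzard: 74.29752 + 4645.2 + 108.88064 = 4828.37816 J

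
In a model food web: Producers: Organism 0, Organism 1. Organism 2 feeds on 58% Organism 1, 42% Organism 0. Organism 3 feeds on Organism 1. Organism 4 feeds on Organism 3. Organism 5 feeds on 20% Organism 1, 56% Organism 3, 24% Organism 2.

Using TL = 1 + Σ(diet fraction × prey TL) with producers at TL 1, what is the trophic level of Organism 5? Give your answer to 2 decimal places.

2.80

Organism 2: 1 + (0.58×1 + 0.42×1) = 2
Organism 3: 1 + 1 = 2
Organism 4: 1 + 2 = 3
Organism 5: 1 + (0.2×1 + 0.56×2 + 0.24×2) = 2.8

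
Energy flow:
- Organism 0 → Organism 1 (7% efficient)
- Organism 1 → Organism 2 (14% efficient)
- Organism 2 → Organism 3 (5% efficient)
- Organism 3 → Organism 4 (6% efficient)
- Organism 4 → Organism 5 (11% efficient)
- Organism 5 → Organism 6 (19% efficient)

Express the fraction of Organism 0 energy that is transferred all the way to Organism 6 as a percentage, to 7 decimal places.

0.0000614%

Product of link efficiencies: 0.07 × 0.14 × 0.05 × 0.06 × 0.11 × 0.19 = 0.00000061446
As a percentage: 0.00000061446 × 100 = 0.0000614%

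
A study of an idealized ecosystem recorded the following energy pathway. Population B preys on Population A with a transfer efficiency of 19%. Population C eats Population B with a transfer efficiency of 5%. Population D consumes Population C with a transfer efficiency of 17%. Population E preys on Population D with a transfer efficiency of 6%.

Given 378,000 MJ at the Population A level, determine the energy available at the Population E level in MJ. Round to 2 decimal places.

36.63 MJ

Population B: 378000 × 0.19 = 71820 MJ
Population C: 71820 × 0.05 = 3591 MJ
Population D: 3591 × 0.17 = 610.47 MJ
Population E: 610.47 × 0.06 = 36.6282 MJ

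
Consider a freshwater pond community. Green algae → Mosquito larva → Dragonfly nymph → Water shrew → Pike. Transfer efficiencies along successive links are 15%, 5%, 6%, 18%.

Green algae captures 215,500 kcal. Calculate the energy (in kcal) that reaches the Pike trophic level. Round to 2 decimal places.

17.46 kcal

Mosquito larva: 215500 × 0.15 = 32325 kcal
Dragonfly nymph: 32325 × 0.05 = 1616.25 kcal
Water shrew: 1616.25 × 0.06 = 96.975 kcal
Pike: 96.975 × 0.18 = 17.4555 kcal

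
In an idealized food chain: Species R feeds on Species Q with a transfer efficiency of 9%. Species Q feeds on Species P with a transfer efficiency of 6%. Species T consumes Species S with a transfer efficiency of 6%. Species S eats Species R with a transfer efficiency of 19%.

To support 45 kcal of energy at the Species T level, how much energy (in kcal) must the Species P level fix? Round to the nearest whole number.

Cumulative transfer efficiency: 0.06 × 0.09 × 0.19 × 0.06 = 0.00006156
Species P energy = 45 / 0.00006156 = 730994 kcal

730994 kcal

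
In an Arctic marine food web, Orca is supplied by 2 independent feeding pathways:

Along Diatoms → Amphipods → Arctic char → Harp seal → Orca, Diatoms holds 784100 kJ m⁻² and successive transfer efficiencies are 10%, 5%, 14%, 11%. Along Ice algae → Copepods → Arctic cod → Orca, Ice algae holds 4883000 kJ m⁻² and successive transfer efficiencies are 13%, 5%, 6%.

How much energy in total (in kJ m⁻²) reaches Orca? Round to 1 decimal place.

1964.7 kJ m⁻²

Via Diatoms: 784100 × 0.1 × 0.05 × 0.14 × 0.11 = 60.3757 kJ m⁻²
Via Ice algae: 4883000 × 0.13 × 0.05 × 0.06 = 1904.37 kJ m⁻²
Total at Orca: 60.3757 + 1904.37 = 1964.7457 kJ m⁻²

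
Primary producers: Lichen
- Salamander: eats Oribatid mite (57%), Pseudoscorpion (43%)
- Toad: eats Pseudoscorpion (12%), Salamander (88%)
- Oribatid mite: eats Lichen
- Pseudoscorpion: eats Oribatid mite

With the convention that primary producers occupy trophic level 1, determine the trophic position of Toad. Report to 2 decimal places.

Oribatid mite: 1 + 1 = 2
Pseudoscorpion: 1 + 2 = 3
Salamander: 1 + (0.57×2 + 0.43×3) = 3.43
Toad: 1 + (0.12×3 + 0.88×3.43) = 4.3784

4.38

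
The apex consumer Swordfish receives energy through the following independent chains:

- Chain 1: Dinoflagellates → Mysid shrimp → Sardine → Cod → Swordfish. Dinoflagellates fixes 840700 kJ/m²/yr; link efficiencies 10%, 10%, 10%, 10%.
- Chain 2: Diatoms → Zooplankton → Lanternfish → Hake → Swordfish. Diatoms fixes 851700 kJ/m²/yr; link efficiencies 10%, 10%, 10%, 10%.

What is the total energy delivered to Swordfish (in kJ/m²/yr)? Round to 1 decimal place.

169.2 kJ/m²/yr

Chain 1: 840700 × 0.1 × 0.1 × 0.1 × 0.1 = 84.07 kJ/m²/yr
Chain 2: 851700 × 0.1 × 0.1 × 0.1 × 0.1 = 85.17 kJ/m²/yr
Total at Swordfish: 84.07 + 85.17 = 169.24 kJ/m²/yr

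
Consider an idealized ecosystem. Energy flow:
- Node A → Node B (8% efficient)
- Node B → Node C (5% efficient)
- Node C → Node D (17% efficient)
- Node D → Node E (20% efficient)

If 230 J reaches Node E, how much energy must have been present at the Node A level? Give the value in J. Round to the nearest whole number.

1691176 J

Cumulative transfer efficiency: 0.08 × 0.05 × 0.17 × 0.2 = 0.000136
Node A energy = 230 / 0.000136 = 1691176 J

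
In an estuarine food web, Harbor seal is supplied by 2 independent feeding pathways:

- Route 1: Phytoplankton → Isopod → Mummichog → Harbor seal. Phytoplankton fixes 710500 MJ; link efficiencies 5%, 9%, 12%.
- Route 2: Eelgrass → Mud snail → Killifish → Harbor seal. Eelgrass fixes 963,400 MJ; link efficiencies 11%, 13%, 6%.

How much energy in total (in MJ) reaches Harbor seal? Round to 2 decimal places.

Route 1: 710500 × 0.05 × 0.09 × 0.12 = 383.67 MJ
Route 2: 963400 × 0.11 × 0.13 × 0.06 = 826.5972 MJ
Total at Harbor seal: 383.67 + 826.5972 = 1210.2672 MJ

1210.27 MJ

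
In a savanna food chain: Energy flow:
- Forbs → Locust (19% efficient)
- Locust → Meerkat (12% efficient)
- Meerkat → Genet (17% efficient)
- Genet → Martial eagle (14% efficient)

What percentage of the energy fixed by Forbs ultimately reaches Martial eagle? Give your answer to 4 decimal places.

0.0543%

Product of link efficiencies: 0.19 × 0.12 × 0.17 × 0.14 = 0.00054264
As a percentage: 0.00054264 × 100 = 0.0543%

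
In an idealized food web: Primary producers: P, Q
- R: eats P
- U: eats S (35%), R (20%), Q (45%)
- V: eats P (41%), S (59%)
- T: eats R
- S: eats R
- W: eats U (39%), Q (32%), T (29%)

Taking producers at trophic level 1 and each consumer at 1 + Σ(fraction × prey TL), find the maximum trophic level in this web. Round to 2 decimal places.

3.32

R: 1 + 1 = 2
S: 1 + 2 = 3
T: 1 + 2 = 3
U: 1 + (0.35×3 + 0.2×2 + 0.45×1) = 2.9
V: 1 + (0.41×1 + 0.59×3) = 3.18
W: 1 + (0.39×2.9 + 0.32×1 + 0.29×3) = 3.321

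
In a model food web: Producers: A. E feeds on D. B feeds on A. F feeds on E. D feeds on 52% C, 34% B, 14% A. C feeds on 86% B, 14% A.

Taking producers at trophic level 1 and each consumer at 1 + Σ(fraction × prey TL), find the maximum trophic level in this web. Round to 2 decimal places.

B: 1 + 1 = 2
C: 1 + (0.86×2 + 0.14×1) = 2.86
D: 1 + (0.52×2.86 + 0.34×2 + 0.14×1) = 3.3072
E: 1 + 3.3072 = 4.3072
F: 1 + 4.3072 = 5.3072

5.31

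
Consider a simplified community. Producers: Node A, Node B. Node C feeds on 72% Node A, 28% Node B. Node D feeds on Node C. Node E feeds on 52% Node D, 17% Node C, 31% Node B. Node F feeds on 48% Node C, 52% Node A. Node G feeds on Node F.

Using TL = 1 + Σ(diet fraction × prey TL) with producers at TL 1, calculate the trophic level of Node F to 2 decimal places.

Node C: 1 + (0.72×1 + 0.28×1) = 2
Node D: 1 + 2 = 3
Node E: 1 + (0.52×3 + 0.17×2 + 0.31×1) = 3.21
Node F: 1 + (0.48×2 + 0.52×1) = 2.48
Node G: 1 + 2.48 = 3.48

2.48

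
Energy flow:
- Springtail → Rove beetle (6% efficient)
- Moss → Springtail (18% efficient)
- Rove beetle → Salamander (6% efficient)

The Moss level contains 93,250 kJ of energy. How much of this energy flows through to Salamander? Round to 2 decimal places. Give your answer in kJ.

Springtail: 93250 × 0.18 = 16785 kJ
Rove beetle: 16785 × 0.06 = 1007.1 kJ
Salamander: 1007.1 × 0.06 = 60.426 kJ

60.43 kJ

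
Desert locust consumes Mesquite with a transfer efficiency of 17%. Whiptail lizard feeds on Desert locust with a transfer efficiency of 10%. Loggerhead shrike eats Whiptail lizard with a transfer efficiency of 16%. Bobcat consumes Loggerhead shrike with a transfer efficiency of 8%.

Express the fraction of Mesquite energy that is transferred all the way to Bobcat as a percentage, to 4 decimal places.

0.0218%

Product of link efficiencies: 0.17 × 0.1 × 0.16 × 0.08 = 0.0002176
As a percentage: 0.0002176 × 100 = 0.0218%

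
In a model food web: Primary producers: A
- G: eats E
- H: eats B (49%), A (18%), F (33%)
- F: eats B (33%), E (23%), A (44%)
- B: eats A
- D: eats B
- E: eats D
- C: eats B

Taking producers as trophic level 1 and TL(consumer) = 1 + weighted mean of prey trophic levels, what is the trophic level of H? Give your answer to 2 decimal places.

B: 1 + 1 = 2
C: 1 + 2 = 3
D: 1 + 2 = 3
E: 1 + 3 = 4
F: 1 + (0.33×2 + 0.23×4 + 0.44×1) = 3.02
G: 1 + 4 = 5
H: 1 + (0.49×2 + 0.18×1 + 0.33×3.02) = 3.1566

3.16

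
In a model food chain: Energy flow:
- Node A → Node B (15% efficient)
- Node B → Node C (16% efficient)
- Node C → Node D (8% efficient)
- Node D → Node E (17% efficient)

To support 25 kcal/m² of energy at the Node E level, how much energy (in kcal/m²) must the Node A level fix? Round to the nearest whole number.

Cumulative transfer efficiency: 0.15 × 0.16 × 0.08 × 0.17 = 0.0003264
Node A energy = 25 / 0.0003264 = 76593 kcal/m²

76593 kcal/m²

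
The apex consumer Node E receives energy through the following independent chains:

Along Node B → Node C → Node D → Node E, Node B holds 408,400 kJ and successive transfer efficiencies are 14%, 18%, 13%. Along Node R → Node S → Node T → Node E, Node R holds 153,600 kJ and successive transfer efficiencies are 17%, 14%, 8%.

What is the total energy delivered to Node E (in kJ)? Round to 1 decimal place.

Via Node B: 408400 × 0.14 × 0.18 × 0.13 = 1337.9184 kJ
Via Node R: 153600 × 0.17 × 0.14 × 0.08 = 292.4544 kJ
Total at Node E: 1337.9184 + 292.4544 = 1630.3728 kJ

1630.4 kJ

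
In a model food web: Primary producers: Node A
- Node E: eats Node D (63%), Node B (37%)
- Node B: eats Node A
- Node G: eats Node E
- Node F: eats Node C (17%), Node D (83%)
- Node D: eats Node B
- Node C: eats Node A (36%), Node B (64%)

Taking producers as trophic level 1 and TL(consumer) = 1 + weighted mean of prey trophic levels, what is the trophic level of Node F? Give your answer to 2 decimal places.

Node B: 1 + 1 = 2
Node C: 1 + (0.36×1 + 0.64×2) = 2.64
Node D: 1 + 2 = 3
Node E: 1 + (0.63×3 + 0.37×2) = 3.63
Node F: 1 + (0.17×2.64 + 0.83×3) = 3.9388
Node G: 1 + 3.63 = 4.63

3.94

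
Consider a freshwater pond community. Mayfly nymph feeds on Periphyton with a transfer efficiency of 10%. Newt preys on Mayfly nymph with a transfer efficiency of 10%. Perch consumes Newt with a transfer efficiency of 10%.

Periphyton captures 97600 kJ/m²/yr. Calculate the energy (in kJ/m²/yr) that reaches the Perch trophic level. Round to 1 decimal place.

97.6 kJ/m²/yr

Mayfly nymph: 97600 × 0.1 = 9760 kJ/m²/yr
Newt: 9760 × 0.1 = 976 kJ/m²/yr
Perch: 976 × 0.1 = 97.6 kJ/m²/yr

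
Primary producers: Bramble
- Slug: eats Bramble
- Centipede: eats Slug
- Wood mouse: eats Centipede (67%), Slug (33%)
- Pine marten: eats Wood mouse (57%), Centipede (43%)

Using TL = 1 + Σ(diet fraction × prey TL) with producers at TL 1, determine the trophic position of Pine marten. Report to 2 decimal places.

Slug: 1 + 1 = 2
Centipede: 1 + 2 = 3
Wood mouse: 1 + (0.67×3 + 0.33×2) = 3.67
Pine marten: 1 + (0.57×3.67 + 0.43×3) = 4.3819

4.38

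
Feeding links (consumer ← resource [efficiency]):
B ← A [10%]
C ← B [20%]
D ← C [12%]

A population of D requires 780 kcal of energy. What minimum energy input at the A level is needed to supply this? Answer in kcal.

Cumulative transfer efficiency: 0.1 × 0.2 × 0.12 = 0.0024
A energy = 780 / 0.0024 = 325000 kcal

325000 kcal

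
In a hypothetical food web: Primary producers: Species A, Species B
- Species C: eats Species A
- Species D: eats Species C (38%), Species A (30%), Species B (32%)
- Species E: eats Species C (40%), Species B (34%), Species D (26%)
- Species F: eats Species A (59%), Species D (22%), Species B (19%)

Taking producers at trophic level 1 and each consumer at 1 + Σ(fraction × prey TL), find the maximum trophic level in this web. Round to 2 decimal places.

2.76

Species C: 1 + 1 = 2
Species D: 1 + (0.38×2 + 0.3×1 + 0.32×1) = 2.38
Species E: 1 + (0.4×2 + 0.34×1 + 0.26×2.38) = 2.7588
Species F: 1 + (0.59×1 + 0.22×2.38 + 0.19×1) = 2.3036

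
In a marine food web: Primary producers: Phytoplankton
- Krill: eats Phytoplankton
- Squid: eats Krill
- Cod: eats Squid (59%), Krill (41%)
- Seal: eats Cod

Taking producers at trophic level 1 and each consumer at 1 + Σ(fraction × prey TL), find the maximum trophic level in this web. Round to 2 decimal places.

4.59

Krill: 1 + 1 = 2
Squid: 1 + 2 = 3
Cod: 1 + (0.59×3 + 0.41×2) = 3.59
Seal: 1 + 3.59 = 4.59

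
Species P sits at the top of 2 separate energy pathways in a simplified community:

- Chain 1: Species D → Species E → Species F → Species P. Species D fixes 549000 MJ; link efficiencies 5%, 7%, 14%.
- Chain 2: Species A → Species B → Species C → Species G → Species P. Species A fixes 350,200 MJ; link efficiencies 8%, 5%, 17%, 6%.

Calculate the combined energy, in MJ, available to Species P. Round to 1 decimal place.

Chain 1: 549000 × 0.05 × 0.07 × 0.14 = 269.01 MJ
Chain 2: 350200 × 0.08 × 0.05 × 0.17 × 0.06 = 14.28816 MJ
Total at Species P: 269.01 + 14.28816 = 283.29816 MJ

283.3 MJ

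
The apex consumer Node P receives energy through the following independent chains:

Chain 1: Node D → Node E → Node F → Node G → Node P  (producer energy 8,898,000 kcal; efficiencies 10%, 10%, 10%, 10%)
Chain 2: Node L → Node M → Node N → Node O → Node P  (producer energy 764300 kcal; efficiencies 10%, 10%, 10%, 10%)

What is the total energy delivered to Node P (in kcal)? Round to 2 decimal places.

Chain 1: 8898000 × 0.1 × 0.1 × 0.1 × 0.1 = 889.8 kcal
Chain 2: 764300 × 0.1 × 0.1 × 0.1 × 0.1 = 76.43 kcal
Total at Node P: 889.8 + 76.43 = 966.23 kcal

966.23 kcal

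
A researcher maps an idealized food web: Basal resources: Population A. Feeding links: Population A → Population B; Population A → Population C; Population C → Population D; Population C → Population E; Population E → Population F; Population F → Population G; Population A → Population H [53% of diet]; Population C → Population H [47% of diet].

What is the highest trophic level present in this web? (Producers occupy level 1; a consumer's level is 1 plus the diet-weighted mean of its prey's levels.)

5

Population B: 1 + 1 = 2
Population C: 1 + 1 = 2
Population D: 1 + 2 = 3
Population E: 1 + 2 = 3
Population F: 1 + 3 = 4
Population G: 1 + 4 = 5
Population H: 1 + (0.53×1 + 0.47×2) = 2.47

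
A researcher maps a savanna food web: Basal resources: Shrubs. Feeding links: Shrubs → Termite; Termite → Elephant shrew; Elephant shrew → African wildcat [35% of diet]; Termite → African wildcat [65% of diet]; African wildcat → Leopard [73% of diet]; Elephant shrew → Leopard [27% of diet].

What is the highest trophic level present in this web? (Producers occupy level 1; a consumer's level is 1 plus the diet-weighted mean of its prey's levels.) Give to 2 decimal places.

Termite: 1 + 1 = 2
Elephant shrew: 1 + 2 = 3
African wildcat: 1 + (0.35×3 + 0.65×2) = 3.35
Leopard: 1 + (0.73×3.35 + 0.27×3) = 4.2555

4.26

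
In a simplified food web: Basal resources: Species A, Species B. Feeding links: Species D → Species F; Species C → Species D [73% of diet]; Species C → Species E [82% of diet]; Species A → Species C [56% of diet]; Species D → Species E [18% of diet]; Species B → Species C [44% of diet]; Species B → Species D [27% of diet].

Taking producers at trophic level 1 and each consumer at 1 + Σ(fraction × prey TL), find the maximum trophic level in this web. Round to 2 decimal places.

3.73

Species C: 1 + (0.56×1 + 0.44×1) = 2
Species D: 1 + (0.27×1 + 0.73×2) = 2.73
Species E: 1 + (0.18×2.73 + 0.82×2) = 3.1314
Species F: 1 + 2.73 = 3.73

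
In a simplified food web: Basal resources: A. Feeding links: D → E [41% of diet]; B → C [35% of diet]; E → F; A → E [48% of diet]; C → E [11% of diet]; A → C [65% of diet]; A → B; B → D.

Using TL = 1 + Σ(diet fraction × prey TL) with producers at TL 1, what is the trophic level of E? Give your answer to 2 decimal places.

B: 1 + 1 = 2
C: 1 + (0.35×2 + 0.65×1) = 2.35
D: 1 + 2 = 3
E: 1 + (0.41×3 + 0.11×2.35 + 0.48×1) = 2.9685
F: 1 + 2.9685 = 3.9685

2.97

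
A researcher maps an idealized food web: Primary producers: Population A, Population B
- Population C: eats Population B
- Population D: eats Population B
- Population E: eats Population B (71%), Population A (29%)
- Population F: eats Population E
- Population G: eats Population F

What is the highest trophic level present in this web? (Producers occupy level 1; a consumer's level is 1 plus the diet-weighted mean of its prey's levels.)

4

Population C: 1 + 1 = 2
Population D: 1 + 1 = 2
Population E: 1 + (0.71×1 + 0.29×1) = 2
Population F: 1 + 2 = 3
Population G: 1 + 3 = 4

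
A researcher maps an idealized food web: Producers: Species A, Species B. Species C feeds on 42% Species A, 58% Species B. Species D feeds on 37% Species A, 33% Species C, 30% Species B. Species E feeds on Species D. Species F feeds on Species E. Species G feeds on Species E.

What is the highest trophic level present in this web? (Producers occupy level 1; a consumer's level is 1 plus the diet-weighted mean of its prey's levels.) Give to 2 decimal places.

Species C: 1 + (0.42×1 + 0.58×1) = 2
Species D: 1 + (0.37×1 + 0.33×2 + 0.3×1) = 2.33
Species E: 1 + 2.33 = 3.33
Species F: 1 + 3.33 = 4.33
Species G: 1 + 3.33 = 4.33

4.33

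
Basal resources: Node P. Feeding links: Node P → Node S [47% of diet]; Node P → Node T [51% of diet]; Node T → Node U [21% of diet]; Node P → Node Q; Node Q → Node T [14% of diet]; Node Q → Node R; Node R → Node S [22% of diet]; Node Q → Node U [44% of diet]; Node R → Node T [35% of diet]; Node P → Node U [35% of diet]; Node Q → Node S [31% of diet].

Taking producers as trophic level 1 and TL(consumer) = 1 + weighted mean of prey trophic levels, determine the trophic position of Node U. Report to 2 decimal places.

Node Q: 1 + 1 = 2
Node R: 1 + 2 = 3
Node S: 1 + (0.22×3 + 0.47×1 + 0.31×2) = 2.75
Node T: 1 + (0.14×2 + 0.51×1 + 0.35×3) = 2.84
Node U: 1 + (0.35×1 + 0.21×2.84 + 0.44×2) = 2.8264

2.83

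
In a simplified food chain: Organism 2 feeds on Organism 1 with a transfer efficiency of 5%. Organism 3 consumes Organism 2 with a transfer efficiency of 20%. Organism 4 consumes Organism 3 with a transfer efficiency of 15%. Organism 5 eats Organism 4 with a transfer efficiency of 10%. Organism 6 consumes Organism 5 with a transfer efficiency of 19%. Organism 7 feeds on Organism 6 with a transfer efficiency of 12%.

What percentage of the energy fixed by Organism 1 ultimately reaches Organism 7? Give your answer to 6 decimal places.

Product of link efficiencies: 0.05 × 0.2 × 0.15 × 0.1 × 0.19 × 0.12 = 0.00000342
As a percentage: 0.00000342 × 100 = 0.000342%

0.000342%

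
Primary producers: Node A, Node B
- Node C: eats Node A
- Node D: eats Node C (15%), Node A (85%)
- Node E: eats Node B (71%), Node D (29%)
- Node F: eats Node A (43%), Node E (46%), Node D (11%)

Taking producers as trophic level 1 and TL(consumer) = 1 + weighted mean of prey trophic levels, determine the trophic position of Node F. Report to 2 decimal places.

Node C: 1 + 1 = 2
Node D: 1 + (0.15×2 + 0.85×1) = 2.15
Node E: 1 + (0.71×1 + 0.29×2.15) = 2.3335
Node F: 1 + (0.43×1 + 0.46×2.3335 + 0.11×2.15) = 2.73991

2.74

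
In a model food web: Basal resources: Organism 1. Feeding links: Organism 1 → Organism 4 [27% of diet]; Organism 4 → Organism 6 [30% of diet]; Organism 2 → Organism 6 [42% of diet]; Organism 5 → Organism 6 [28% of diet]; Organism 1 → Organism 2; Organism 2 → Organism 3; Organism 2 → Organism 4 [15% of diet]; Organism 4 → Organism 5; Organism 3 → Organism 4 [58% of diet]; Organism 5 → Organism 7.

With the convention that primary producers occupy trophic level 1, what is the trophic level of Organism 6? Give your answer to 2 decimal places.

4.04

Organism 2: 1 + 1 = 2
Organism 3: 1 + 2 = 3
Organism 4: 1 + (0.58×3 + 0.15×2 + 0.27×1) = 3.31
Organism 5: 1 + 3.31 = 4.31
Organism 6: 1 + (0.3×3.31 + 0.42×2 + 0.28×4.31) = 4.0398
Organism 7: 1 + 4.31 = 5.31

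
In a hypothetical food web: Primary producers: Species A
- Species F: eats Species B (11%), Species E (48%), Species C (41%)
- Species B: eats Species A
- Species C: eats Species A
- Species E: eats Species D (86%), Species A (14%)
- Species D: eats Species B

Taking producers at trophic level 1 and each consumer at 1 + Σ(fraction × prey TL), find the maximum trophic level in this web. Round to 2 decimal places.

Species B: 1 + 1 = 2
Species C: 1 + 1 = 2
Species D: 1 + 2 = 3
Species E: 1 + (0.86×3 + 0.14×1) = 3.72
Species F: 1 + (0.11×2 + 0.48×3.72 + 0.41×2) = 3.8256

3.83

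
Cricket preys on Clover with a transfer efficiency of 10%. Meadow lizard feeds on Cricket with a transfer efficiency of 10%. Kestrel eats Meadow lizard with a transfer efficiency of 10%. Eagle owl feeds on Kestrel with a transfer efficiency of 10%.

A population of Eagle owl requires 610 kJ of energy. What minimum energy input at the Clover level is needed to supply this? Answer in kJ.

6100000 kJ

Cumulative transfer efficiency: 0.1 × 0.1 × 0.1 × 0.1 = 0.0001
Clover energy = 610 / 0.0001 = 6100000 kJ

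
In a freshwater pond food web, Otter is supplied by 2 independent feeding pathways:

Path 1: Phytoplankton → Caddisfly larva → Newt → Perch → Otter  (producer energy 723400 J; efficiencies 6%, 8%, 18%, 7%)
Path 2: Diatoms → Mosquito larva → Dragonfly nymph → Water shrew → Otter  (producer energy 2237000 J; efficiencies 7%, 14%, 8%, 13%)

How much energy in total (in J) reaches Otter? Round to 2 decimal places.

271.75 J

Path 1: 723400 × 0.06 × 0.08 × 0.18 × 0.07 = 43.751232 J
Path 2: 2237000 × 0.07 × 0.14 × 0.08 × 0.13 = 227.99504 J
Total at Otter: 43.751232 + 227.99504 = 271.746272 J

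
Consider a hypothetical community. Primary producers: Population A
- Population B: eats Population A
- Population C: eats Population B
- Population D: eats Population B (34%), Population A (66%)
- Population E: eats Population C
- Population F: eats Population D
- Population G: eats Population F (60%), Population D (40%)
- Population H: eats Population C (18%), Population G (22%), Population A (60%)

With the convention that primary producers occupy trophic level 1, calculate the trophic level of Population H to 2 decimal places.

3.01

Population B: 1 + 1 = 2
Population C: 1 + 2 = 3
Population D: 1 + (0.34×2 + 0.66×1) = 2.34
Population E: 1 + 3 = 4
Population F: 1 + 2.34 = 3.34
Population G: 1 + (0.6×3.34 + 0.4×2.34) = 3.94
Population H: 1 + (0.18×3 + 0.22×3.94 + 0.6×1) = 3.0068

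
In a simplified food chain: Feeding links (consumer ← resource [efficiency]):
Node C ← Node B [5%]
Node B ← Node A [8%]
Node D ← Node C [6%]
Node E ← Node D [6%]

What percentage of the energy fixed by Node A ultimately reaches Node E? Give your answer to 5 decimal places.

0.00144%

Product of link efficiencies: 0.08 × 0.05 × 0.06 × 0.06 = 0.0000144
As a percentage: 0.0000144 × 100 = 0.00144%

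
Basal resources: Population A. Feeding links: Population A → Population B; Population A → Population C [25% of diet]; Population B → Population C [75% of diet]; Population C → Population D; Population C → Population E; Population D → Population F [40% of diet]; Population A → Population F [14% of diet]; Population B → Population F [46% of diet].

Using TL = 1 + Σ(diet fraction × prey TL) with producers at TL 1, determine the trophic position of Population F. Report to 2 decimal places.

Population B: 1 + 1 = 2
Population C: 1 + (0.25×1 + 0.75×2) = 2.75
Population D: 1 + 2.75 = 3.75
Population E: 1 + 2.75 = 3.75
Population F: 1 + (0.4×3.75 + 0.14×1 + 0.46×2) = 3.56

3.56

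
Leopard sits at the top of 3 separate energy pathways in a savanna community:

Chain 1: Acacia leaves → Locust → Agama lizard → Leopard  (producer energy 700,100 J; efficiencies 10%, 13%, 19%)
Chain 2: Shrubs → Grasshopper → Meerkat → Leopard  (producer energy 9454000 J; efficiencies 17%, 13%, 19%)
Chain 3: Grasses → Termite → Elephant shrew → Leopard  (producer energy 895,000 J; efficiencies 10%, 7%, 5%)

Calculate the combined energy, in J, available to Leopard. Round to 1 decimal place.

41739.8 J

Chain 1: 700100 × 0.1 × 0.13 × 0.19 = 1729.247 J
Chain 2: 9454000 × 0.17 × 0.13 × 0.19 = 39697.346 J
Chain 3: 895000 × 0.1 × 0.07 × 0.05 = 313.25 J
Total at Leopard: 1729.247 + 39697.346 + 313.25 = 41739.843 J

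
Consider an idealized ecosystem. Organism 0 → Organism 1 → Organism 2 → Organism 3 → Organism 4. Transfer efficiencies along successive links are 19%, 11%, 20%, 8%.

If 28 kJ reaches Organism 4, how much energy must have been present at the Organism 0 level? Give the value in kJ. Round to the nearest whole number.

83732 kJ

Cumulative transfer efficiency: 0.19 × 0.11 × 0.2 × 0.08 = 0.0003344
Organism 0 energy = 28 / 0.0003344 = 83732 kJ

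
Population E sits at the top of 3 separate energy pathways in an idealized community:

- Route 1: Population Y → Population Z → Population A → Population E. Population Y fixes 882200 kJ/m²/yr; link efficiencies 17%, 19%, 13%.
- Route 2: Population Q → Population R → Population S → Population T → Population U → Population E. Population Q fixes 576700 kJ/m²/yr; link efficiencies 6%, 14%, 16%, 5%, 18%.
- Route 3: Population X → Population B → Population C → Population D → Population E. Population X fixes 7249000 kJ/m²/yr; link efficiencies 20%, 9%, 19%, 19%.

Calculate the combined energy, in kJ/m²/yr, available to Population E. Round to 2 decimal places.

8421.73 kJ/m²/yr

Route 1: 882200 × 0.17 × 0.19 × 0.13 = 3704.3578 kJ/m²/yr
Route 2: 576700 × 0.06 × 0.14 × 0.16 × 0.05 × 0.18 = 6.9757632 kJ/m²/yr
Route 3: 7249000 × 0.2 × 0.09 × 0.19 × 0.19 = 4710.4002 kJ/m²/yr
Total at Population E: 3704.3578 + 6.9757632 + 4710.4002 = 8421.7337632 kJ/m²/yr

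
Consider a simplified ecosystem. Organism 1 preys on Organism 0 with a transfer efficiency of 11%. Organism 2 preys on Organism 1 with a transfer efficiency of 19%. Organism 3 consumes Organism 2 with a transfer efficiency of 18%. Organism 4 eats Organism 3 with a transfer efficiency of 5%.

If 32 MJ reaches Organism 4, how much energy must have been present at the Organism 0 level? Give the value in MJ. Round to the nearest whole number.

170122 MJ

Cumulative transfer efficiency: 0.11 × 0.19 × 0.18 × 0.05 = 0.0001881
Organism 0 energy = 32 / 0.0001881 = 170122 MJ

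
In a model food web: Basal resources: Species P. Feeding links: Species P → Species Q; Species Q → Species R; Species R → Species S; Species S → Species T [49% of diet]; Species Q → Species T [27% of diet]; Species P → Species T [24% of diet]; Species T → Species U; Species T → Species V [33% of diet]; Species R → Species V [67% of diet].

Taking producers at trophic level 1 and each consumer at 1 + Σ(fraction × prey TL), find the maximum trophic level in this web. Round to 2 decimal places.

Species Q: 1 + 1 = 2
Species R: 1 + 2 = 3
Species S: 1 + 3 = 4
Species T: 1 + (0.49×4 + 0.27×2 + 0.24×1) = 3.74
Species U: 1 + 3.74 = 4.74
Species V: 1 + (0.33×3.74 + 0.67×3) = 4.2442

4.74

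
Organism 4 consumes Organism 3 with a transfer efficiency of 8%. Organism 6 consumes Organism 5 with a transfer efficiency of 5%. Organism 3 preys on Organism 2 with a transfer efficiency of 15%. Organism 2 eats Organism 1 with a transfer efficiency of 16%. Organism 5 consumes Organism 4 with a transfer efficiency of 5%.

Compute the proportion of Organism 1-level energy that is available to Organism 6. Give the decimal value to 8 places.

Product of link efficiencies: 0.16 × 0.15 × 0.08 × 0.05 × 0.05 = 0.0000048

0.00000480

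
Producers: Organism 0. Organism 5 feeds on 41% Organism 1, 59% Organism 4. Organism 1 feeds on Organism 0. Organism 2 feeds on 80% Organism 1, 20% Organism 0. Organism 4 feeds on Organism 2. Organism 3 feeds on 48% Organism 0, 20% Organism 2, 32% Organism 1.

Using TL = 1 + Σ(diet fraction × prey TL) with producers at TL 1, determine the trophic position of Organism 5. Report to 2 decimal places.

4.06

Organism 1: 1 + 1 = 2
Organism 2: 1 + (0.8×2 + 0.2×1) = 2.8
Organism 3: 1 + (0.48×1 + 0.2×2.8 + 0.32×2) = 2.68
Organism 4: 1 + 2.8 = 3.8
Organism 5: 1 + (0.41×2 + 0.59×3.8) = 4.062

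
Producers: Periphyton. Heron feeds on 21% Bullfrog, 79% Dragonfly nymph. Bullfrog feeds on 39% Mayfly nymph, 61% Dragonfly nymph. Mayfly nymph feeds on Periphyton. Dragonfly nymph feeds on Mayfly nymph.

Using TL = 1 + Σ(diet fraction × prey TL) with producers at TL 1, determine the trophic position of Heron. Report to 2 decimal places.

Mayfly nymph: 1 + 1 = 2
Dragonfly nymph: 1 + 2 = 3
Bullfrog: 1 + (0.39×2 + 0.61×3) = 3.61
Heron: 1 + (0.21×3.61 + 0.79×3) = 4.1281

4.13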